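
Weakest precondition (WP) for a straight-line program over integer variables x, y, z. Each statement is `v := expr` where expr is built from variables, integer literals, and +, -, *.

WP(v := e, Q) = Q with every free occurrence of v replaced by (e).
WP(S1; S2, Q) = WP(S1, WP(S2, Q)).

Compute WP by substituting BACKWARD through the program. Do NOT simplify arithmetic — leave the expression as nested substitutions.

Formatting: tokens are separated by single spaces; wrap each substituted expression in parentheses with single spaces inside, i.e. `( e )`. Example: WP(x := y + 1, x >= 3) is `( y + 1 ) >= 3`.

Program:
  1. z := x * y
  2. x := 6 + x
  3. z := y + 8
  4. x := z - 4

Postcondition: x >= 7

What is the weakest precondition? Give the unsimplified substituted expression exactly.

Answer: ( ( y + 8 ) - 4 ) >= 7

Derivation:
post: x >= 7
stmt 4: x := z - 4  -- replace 1 occurrence(s) of x with (z - 4)
  => ( z - 4 ) >= 7
stmt 3: z := y + 8  -- replace 1 occurrence(s) of z with (y + 8)
  => ( ( y + 8 ) - 4 ) >= 7
stmt 2: x := 6 + x  -- replace 0 occurrence(s) of x with (6 + x)
  => ( ( y + 8 ) - 4 ) >= 7
stmt 1: z := x * y  -- replace 0 occurrence(s) of z with (x * y)
  => ( ( y + 8 ) - 4 ) >= 7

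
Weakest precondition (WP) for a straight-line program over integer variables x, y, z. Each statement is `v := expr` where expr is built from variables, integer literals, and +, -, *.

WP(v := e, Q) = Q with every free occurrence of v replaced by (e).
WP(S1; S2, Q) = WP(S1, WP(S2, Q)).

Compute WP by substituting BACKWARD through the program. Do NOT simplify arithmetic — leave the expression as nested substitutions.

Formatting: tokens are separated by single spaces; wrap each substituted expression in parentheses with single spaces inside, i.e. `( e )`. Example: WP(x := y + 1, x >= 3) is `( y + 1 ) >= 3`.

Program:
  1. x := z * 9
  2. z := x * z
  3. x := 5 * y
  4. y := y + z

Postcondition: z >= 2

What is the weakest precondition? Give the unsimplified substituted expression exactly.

post: z >= 2
stmt 4: y := y + z  -- replace 0 occurrence(s) of y with (y + z)
  => z >= 2
stmt 3: x := 5 * y  -- replace 0 occurrence(s) of x with (5 * y)
  => z >= 2
stmt 2: z := x * z  -- replace 1 occurrence(s) of z with (x * z)
  => ( x * z ) >= 2
stmt 1: x := z * 9  -- replace 1 occurrence(s) of x with (z * 9)
  => ( ( z * 9 ) * z ) >= 2

Answer: ( ( z * 9 ) * z ) >= 2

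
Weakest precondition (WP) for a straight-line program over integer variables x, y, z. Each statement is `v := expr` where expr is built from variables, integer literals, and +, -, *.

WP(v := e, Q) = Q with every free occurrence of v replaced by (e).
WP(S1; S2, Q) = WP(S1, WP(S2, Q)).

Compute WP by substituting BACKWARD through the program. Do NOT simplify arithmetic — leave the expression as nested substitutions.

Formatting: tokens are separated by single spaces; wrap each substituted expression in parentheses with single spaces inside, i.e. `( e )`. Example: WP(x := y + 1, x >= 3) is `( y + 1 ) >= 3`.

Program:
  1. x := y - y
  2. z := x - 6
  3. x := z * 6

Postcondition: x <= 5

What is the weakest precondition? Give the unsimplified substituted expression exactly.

Answer: ( ( ( y - y ) - 6 ) * 6 ) <= 5

Derivation:
post: x <= 5
stmt 3: x := z * 6  -- replace 1 occurrence(s) of x with (z * 6)
  => ( z * 6 ) <= 5
stmt 2: z := x - 6  -- replace 1 occurrence(s) of z with (x - 6)
  => ( ( x - 6 ) * 6 ) <= 5
stmt 1: x := y - y  -- replace 1 occurrence(s) of x with (y - y)
  => ( ( ( y - y ) - 6 ) * 6 ) <= 5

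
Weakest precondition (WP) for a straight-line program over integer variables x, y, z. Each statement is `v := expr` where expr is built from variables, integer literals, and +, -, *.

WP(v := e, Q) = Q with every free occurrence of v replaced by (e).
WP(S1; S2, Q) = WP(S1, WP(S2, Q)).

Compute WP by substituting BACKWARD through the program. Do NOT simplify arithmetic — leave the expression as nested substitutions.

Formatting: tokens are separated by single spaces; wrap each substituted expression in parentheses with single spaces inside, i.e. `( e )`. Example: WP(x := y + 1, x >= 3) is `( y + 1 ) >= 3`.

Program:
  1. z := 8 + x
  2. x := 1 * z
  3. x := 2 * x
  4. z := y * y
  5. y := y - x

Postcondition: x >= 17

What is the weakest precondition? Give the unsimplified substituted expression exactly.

post: x >= 17
stmt 5: y := y - x  -- replace 0 occurrence(s) of y with (y - x)
  => x >= 17
stmt 4: z := y * y  -- replace 0 occurrence(s) of z with (y * y)
  => x >= 17
stmt 3: x := 2 * x  -- replace 1 occurrence(s) of x with (2 * x)
  => ( 2 * x ) >= 17
stmt 2: x := 1 * z  -- replace 1 occurrence(s) of x with (1 * z)
  => ( 2 * ( 1 * z ) ) >= 17
stmt 1: z := 8 + x  -- replace 1 occurrence(s) of z with (8 + x)
  => ( 2 * ( 1 * ( 8 + x ) ) ) >= 17

Answer: ( 2 * ( 1 * ( 8 + x ) ) ) >= 17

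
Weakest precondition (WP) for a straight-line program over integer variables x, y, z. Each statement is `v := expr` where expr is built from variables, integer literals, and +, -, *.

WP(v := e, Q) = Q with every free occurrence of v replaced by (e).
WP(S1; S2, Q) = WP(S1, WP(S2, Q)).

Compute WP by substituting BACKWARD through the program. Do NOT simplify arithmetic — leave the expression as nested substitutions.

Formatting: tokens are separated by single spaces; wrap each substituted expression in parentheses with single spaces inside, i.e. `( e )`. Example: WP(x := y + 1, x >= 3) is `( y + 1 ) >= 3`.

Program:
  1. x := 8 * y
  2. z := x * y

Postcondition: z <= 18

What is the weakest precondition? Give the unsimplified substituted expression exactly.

Answer: ( ( 8 * y ) * y ) <= 18

Derivation:
post: z <= 18
stmt 2: z := x * y  -- replace 1 occurrence(s) of z with (x * y)
  => ( x * y ) <= 18
stmt 1: x := 8 * y  -- replace 1 occurrence(s) of x with (8 * y)
  => ( ( 8 * y ) * y ) <= 18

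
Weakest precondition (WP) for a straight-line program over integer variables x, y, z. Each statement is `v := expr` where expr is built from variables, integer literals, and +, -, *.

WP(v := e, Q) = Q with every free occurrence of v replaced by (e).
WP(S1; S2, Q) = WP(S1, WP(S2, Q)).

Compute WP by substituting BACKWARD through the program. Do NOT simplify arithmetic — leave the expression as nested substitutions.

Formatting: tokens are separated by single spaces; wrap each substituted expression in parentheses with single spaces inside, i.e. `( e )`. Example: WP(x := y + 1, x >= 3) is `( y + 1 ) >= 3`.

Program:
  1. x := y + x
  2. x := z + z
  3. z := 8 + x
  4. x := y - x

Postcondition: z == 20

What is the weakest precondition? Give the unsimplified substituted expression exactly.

Answer: ( 8 + ( z + z ) ) == 20

Derivation:
post: z == 20
stmt 4: x := y - x  -- replace 0 occurrence(s) of x with (y - x)
  => z == 20
stmt 3: z := 8 + x  -- replace 1 occurrence(s) of z with (8 + x)
  => ( 8 + x ) == 20
stmt 2: x := z + z  -- replace 1 occurrence(s) of x with (z + z)
  => ( 8 + ( z + z ) ) == 20
stmt 1: x := y + x  -- replace 0 occurrence(s) of x with (y + x)
  => ( 8 + ( z + z ) ) == 20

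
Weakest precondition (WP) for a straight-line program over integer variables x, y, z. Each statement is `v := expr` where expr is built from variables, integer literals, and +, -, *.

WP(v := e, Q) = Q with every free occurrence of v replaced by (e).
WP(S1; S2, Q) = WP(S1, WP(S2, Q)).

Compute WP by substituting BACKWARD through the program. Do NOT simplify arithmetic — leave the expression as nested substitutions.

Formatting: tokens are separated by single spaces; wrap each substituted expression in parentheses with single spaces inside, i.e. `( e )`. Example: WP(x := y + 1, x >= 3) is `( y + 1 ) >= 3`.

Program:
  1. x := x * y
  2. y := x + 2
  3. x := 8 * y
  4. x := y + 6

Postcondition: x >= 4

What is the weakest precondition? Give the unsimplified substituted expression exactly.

post: x >= 4
stmt 4: x := y + 6  -- replace 1 occurrence(s) of x with (y + 6)
  => ( y + 6 ) >= 4
stmt 3: x := 8 * y  -- replace 0 occurrence(s) of x with (8 * y)
  => ( y + 6 ) >= 4
stmt 2: y := x + 2  -- replace 1 occurrence(s) of y with (x + 2)
  => ( ( x + 2 ) + 6 ) >= 4
stmt 1: x := x * y  -- replace 1 occurrence(s) of x with (x * y)
  => ( ( ( x * y ) + 2 ) + 6 ) >= 4

Answer: ( ( ( x * y ) + 2 ) + 6 ) >= 4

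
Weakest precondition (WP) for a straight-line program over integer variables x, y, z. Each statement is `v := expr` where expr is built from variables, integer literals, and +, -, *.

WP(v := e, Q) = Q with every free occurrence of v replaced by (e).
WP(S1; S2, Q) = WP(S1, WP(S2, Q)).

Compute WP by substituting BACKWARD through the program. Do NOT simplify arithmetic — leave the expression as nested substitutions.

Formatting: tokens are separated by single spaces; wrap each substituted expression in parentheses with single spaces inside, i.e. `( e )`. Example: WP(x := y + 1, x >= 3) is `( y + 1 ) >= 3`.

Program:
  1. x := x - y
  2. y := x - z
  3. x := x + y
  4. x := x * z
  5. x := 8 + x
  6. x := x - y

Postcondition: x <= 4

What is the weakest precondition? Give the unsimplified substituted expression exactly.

Answer: ( ( 8 + ( ( ( x - y ) + ( ( x - y ) - z ) ) * z ) ) - ( ( x - y ) - z ) ) <= 4

Derivation:
post: x <= 4
stmt 6: x := x - y  -- replace 1 occurrence(s) of x with (x - y)
  => ( x - y ) <= 4
stmt 5: x := 8 + x  -- replace 1 occurrence(s) of x with (8 + x)
  => ( ( 8 + x ) - y ) <= 4
stmt 4: x := x * z  -- replace 1 occurrence(s) of x with (x * z)
  => ( ( 8 + ( x * z ) ) - y ) <= 4
stmt 3: x := x + y  -- replace 1 occurrence(s) of x with (x + y)
  => ( ( 8 + ( ( x + y ) * z ) ) - y ) <= 4
stmt 2: y := x - z  -- replace 2 occurrence(s) of y with (x - z)
  => ( ( 8 + ( ( x + ( x - z ) ) * z ) ) - ( x - z ) ) <= 4
stmt 1: x := x - y  -- replace 3 occurrence(s) of x with (x - y)
  => ( ( 8 + ( ( ( x - y ) + ( ( x - y ) - z ) ) * z ) ) - ( ( x - y ) - z ) ) <= 4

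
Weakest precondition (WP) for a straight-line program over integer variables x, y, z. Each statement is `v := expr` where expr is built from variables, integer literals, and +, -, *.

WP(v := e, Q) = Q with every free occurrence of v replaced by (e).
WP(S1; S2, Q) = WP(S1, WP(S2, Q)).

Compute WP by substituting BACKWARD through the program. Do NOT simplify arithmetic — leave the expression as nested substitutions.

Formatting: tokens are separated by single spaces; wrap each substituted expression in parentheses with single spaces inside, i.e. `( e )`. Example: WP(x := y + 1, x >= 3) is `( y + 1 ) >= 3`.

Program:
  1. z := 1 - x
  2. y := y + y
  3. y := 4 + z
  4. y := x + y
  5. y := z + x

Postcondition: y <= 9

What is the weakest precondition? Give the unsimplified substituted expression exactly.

Answer: ( ( 1 - x ) + x ) <= 9

Derivation:
post: y <= 9
stmt 5: y := z + x  -- replace 1 occurrence(s) of y with (z + x)
  => ( z + x ) <= 9
stmt 4: y := x + y  -- replace 0 occurrence(s) of y with (x + y)
  => ( z + x ) <= 9
stmt 3: y := 4 + z  -- replace 0 occurrence(s) of y with (4 + z)
  => ( z + x ) <= 9
stmt 2: y := y + y  -- replace 0 occurrence(s) of y with (y + y)
  => ( z + x ) <= 9
stmt 1: z := 1 - x  -- replace 1 occurrence(s) of z with (1 - x)
  => ( ( 1 - x ) + x ) <= 9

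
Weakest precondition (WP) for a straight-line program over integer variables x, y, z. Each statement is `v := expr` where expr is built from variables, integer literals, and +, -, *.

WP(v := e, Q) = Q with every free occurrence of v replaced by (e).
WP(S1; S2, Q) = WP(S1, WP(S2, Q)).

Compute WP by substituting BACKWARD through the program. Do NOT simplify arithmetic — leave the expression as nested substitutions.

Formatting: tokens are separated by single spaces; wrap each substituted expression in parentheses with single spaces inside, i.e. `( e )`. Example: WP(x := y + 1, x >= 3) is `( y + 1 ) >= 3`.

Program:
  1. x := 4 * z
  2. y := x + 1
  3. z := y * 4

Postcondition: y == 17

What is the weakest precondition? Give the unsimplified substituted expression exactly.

Answer: ( ( 4 * z ) + 1 ) == 17

Derivation:
post: y == 17
stmt 3: z := y * 4  -- replace 0 occurrence(s) of z with (y * 4)
  => y == 17
stmt 2: y := x + 1  -- replace 1 occurrence(s) of y with (x + 1)
  => ( x + 1 ) == 17
stmt 1: x := 4 * z  -- replace 1 occurrence(s) of x with (4 * z)
  => ( ( 4 * z ) + 1 ) == 17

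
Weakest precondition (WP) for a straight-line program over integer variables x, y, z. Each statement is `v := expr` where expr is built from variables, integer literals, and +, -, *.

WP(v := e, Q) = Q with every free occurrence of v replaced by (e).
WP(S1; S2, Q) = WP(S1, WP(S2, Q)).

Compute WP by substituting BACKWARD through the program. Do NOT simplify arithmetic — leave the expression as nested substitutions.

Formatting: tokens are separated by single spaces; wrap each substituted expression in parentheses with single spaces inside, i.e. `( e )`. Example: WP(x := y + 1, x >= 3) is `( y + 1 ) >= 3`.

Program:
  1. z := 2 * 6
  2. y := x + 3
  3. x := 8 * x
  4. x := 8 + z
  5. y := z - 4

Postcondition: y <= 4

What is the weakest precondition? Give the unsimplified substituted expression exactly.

post: y <= 4
stmt 5: y := z - 4  -- replace 1 occurrence(s) of y with (z - 4)
  => ( z - 4 ) <= 4
stmt 4: x := 8 + z  -- replace 0 occurrence(s) of x with (8 + z)
  => ( z - 4 ) <= 4
stmt 3: x := 8 * x  -- replace 0 occurrence(s) of x with (8 * x)
  => ( z - 4 ) <= 4
stmt 2: y := x + 3  -- replace 0 occurrence(s) of y with (x + 3)
  => ( z - 4 ) <= 4
stmt 1: z := 2 * 6  -- replace 1 occurrence(s) of z with (2 * 6)
  => ( ( 2 * 6 ) - 4 ) <= 4

Answer: ( ( 2 * 6 ) - 4 ) <= 4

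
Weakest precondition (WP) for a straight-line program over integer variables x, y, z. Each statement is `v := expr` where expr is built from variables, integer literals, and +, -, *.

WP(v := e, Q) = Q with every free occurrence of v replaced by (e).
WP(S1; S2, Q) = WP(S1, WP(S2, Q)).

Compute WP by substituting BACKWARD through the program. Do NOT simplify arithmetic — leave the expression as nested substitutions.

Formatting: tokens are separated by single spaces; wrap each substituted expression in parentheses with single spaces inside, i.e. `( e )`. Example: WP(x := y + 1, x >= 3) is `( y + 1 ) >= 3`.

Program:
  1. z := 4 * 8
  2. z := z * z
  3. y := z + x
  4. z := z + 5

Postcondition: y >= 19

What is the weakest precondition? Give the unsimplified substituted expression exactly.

Answer: ( ( ( 4 * 8 ) * ( 4 * 8 ) ) + x ) >= 19

Derivation:
post: y >= 19
stmt 4: z := z + 5  -- replace 0 occurrence(s) of z with (z + 5)
  => y >= 19
stmt 3: y := z + x  -- replace 1 occurrence(s) of y with (z + x)
  => ( z + x ) >= 19
stmt 2: z := z * z  -- replace 1 occurrence(s) of z with (z * z)
  => ( ( z * z ) + x ) >= 19
stmt 1: z := 4 * 8  -- replace 2 occurrence(s) of z with (4 * 8)
  => ( ( ( 4 * 8 ) * ( 4 * 8 ) ) + x ) >= 19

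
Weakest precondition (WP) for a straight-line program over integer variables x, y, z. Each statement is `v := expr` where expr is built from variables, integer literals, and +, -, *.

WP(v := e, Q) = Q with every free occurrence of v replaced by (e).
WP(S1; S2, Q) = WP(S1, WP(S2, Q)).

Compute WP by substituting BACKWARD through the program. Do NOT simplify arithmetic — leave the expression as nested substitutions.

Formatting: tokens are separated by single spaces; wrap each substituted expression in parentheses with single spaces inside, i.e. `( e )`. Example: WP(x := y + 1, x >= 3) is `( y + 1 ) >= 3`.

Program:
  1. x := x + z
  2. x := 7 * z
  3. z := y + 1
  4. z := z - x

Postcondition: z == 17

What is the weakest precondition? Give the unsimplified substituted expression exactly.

Answer: ( ( y + 1 ) - ( 7 * z ) ) == 17

Derivation:
post: z == 17
stmt 4: z := z - x  -- replace 1 occurrence(s) of z with (z - x)
  => ( z - x ) == 17
stmt 3: z := y + 1  -- replace 1 occurrence(s) of z with (y + 1)
  => ( ( y + 1 ) - x ) == 17
stmt 2: x := 7 * z  -- replace 1 occurrence(s) of x with (7 * z)
  => ( ( y + 1 ) - ( 7 * z ) ) == 17
stmt 1: x := x + z  -- replace 0 occurrence(s) of x with (x + z)
  => ( ( y + 1 ) - ( 7 * z ) ) == 17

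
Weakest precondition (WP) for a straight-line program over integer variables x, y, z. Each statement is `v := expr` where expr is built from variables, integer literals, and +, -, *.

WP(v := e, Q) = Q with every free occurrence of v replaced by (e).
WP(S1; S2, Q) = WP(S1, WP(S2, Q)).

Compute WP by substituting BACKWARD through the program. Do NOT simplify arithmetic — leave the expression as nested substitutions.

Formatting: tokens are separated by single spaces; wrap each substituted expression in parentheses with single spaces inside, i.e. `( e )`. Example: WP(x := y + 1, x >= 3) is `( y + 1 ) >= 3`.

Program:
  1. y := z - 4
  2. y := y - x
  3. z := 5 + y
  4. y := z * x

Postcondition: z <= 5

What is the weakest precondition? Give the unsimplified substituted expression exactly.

post: z <= 5
stmt 4: y := z * x  -- replace 0 occurrence(s) of y with (z * x)
  => z <= 5
stmt 3: z := 5 + y  -- replace 1 occurrence(s) of z with (5 + y)
  => ( 5 + y ) <= 5
stmt 2: y := y - x  -- replace 1 occurrence(s) of y with (y - x)
  => ( 5 + ( y - x ) ) <= 5
stmt 1: y := z - 4  -- replace 1 occurrence(s) of y with (z - 4)
  => ( 5 + ( ( z - 4 ) - x ) ) <= 5

Answer: ( 5 + ( ( z - 4 ) - x ) ) <= 5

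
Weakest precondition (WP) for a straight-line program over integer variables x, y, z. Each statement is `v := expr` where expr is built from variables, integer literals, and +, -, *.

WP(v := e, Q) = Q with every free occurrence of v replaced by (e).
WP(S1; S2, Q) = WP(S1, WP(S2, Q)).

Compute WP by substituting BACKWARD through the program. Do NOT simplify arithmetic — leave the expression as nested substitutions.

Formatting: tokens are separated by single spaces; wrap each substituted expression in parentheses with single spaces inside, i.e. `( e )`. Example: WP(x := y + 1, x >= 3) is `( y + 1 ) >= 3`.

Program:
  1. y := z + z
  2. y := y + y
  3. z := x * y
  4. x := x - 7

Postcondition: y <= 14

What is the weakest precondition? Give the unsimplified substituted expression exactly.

post: y <= 14
stmt 4: x := x - 7  -- replace 0 occurrence(s) of x with (x - 7)
  => y <= 14
stmt 3: z := x * y  -- replace 0 occurrence(s) of z with (x * y)
  => y <= 14
stmt 2: y := y + y  -- replace 1 occurrence(s) of y with (y + y)
  => ( y + y ) <= 14
stmt 1: y := z + z  -- replace 2 occurrence(s) of y with (z + z)
  => ( ( z + z ) + ( z + z ) ) <= 14

Answer: ( ( z + z ) + ( z + z ) ) <= 14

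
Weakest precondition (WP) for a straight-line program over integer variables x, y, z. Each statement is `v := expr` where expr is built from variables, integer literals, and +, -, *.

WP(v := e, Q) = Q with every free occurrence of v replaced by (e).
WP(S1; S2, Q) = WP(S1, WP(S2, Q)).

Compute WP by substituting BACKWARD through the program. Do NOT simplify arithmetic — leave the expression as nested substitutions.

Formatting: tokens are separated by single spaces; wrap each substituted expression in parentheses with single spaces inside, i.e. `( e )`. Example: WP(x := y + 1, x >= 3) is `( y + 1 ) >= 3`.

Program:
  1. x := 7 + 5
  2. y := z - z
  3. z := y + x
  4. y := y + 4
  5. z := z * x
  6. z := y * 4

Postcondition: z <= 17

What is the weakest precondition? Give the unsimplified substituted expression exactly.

Answer: ( ( ( z - z ) + 4 ) * 4 ) <= 17

Derivation:
post: z <= 17
stmt 6: z := y * 4  -- replace 1 occurrence(s) of z with (y * 4)
  => ( y * 4 ) <= 17
stmt 5: z := z * x  -- replace 0 occurrence(s) of z with (z * x)
  => ( y * 4 ) <= 17
stmt 4: y := y + 4  -- replace 1 occurrence(s) of y with (y + 4)
  => ( ( y + 4 ) * 4 ) <= 17
stmt 3: z := y + x  -- replace 0 occurrence(s) of z with (y + x)
  => ( ( y + 4 ) * 4 ) <= 17
stmt 2: y := z - z  -- replace 1 occurrence(s) of y with (z - z)
  => ( ( ( z - z ) + 4 ) * 4 ) <= 17
stmt 1: x := 7 + 5  -- replace 0 occurrence(s) of x with (7 + 5)
  => ( ( ( z - z ) + 4 ) * 4 ) <= 17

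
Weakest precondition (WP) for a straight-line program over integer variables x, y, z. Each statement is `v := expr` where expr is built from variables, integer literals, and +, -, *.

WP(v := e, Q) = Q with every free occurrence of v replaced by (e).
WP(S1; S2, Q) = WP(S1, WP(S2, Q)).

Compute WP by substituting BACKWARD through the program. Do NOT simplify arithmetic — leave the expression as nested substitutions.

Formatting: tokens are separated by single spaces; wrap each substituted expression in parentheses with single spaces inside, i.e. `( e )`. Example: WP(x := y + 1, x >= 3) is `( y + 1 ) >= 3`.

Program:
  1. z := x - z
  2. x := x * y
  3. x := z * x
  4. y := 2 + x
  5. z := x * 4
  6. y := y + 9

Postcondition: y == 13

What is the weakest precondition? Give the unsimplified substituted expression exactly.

Answer: ( ( 2 + ( ( x - z ) * ( x * y ) ) ) + 9 ) == 13

Derivation:
post: y == 13
stmt 6: y := y + 9  -- replace 1 occurrence(s) of y with (y + 9)
  => ( y + 9 ) == 13
stmt 5: z := x * 4  -- replace 0 occurrence(s) of z with (x * 4)
  => ( y + 9 ) == 13
stmt 4: y := 2 + x  -- replace 1 occurrence(s) of y with (2 + x)
  => ( ( 2 + x ) + 9 ) == 13
stmt 3: x := z * x  -- replace 1 occurrence(s) of x with (z * x)
  => ( ( 2 + ( z * x ) ) + 9 ) == 13
stmt 2: x := x * y  -- replace 1 occurrence(s) of x with (x * y)
  => ( ( 2 + ( z * ( x * y ) ) ) + 9 ) == 13
stmt 1: z := x - z  -- replace 1 occurrence(s) of z with (x - z)
  => ( ( 2 + ( ( x - z ) * ( x * y ) ) ) + 9 ) == 13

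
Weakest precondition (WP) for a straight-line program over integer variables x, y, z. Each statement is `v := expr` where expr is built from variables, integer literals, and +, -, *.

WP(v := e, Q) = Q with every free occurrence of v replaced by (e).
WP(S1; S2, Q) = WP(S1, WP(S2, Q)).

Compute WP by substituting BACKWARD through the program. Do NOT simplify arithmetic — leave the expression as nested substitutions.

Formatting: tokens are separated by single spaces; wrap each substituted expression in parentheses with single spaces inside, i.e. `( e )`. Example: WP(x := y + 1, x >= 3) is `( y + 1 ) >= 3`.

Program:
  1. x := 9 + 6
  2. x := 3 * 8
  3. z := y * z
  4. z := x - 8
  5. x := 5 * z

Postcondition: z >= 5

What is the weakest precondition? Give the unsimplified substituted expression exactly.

post: z >= 5
stmt 5: x := 5 * z  -- replace 0 occurrence(s) of x with (5 * z)
  => z >= 5
stmt 4: z := x - 8  -- replace 1 occurrence(s) of z with (x - 8)
  => ( x - 8 ) >= 5
stmt 3: z := y * z  -- replace 0 occurrence(s) of z with (y * z)
  => ( x - 8 ) >= 5
stmt 2: x := 3 * 8  -- replace 1 occurrence(s) of x with (3 * 8)
  => ( ( 3 * 8 ) - 8 ) >= 5
stmt 1: x := 9 + 6  -- replace 0 occurrence(s) of x with (9 + 6)
  => ( ( 3 * 8 ) - 8 ) >= 5

Answer: ( ( 3 * 8 ) - 8 ) >= 5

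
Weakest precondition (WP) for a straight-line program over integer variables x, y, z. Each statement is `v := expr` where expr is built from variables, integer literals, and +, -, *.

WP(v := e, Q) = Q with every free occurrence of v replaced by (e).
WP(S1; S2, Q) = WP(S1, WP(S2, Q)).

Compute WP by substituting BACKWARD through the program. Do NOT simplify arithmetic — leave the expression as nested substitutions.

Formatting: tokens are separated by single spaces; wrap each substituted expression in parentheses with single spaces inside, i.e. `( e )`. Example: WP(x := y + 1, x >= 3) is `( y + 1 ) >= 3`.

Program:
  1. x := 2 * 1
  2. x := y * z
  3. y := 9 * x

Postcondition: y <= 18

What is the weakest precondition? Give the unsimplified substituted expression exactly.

Answer: ( 9 * ( y * z ) ) <= 18

Derivation:
post: y <= 18
stmt 3: y := 9 * x  -- replace 1 occurrence(s) of y with (9 * x)
  => ( 9 * x ) <= 18
stmt 2: x := y * z  -- replace 1 occurrence(s) of x with (y * z)
  => ( 9 * ( y * z ) ) <= 18
stmt 1: x := 2 * 1  -- replace 0 occurrence(s) of x with (2 * 1)
  => ( 9 * ( y * z ) ) <= 18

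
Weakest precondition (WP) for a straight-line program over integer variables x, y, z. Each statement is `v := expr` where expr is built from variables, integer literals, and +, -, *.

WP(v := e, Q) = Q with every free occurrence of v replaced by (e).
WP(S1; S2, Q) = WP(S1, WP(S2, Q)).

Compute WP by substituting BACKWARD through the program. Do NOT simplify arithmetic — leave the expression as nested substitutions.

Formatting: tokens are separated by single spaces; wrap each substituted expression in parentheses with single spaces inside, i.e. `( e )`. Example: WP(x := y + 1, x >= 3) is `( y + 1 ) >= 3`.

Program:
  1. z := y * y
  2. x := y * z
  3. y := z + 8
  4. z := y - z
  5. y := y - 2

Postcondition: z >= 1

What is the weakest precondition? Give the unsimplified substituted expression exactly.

Answer: ( ( ( y * y ) + 8 ) - ( y * y ) ) >= 1

Derivation:
post: z >= 1
stmt 5: y := y - 2  -- replace 0 occurrence(s) of y with (y - 2)
  => z >= 1
stmt 4: z := y - z  -- replace 1 occurrence(s) of z with (y - z)
  => ( y - z ) >= 1
stmt 3: y := z + 8  -- replace 1 occurrence(s) of y with (z + 8)
  => ( ( z + 8 ) - z ) >= 1
stmt 2: x := y * z  -- replace 0 occurrence(s) of x with (y * z)
  => ( ( z + 8 ) - z ) >= 1
stmt 1: z := y * y  -- replace 2 occurrence(s) of z with (y * y)
  => ( ( ( y * y ) + 8 ) - ( y * y ) ) >= 1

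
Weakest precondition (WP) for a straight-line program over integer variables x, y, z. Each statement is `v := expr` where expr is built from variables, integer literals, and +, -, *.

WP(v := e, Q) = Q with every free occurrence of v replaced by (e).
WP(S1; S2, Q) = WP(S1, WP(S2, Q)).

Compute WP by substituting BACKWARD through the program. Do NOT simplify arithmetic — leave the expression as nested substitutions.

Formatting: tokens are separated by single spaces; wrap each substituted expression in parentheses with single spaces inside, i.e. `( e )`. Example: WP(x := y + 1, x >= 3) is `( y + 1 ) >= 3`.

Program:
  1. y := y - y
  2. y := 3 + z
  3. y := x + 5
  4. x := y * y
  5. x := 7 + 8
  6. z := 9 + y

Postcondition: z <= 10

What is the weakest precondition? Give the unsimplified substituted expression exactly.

Answer: ( 9 + ( x + 5 ) ) <= 10

Derivation:
post: z <= 10
stmt 6: z := 9 + y  -- replace 1 occurrence(s) of z with (9 + y)
  => ( 9 + y ) <= 10
stmt 5: x := 7 + 8  -- replace 0 occurrence(s) of x with (7 + 8)
  => ( 9 + y ) <= 10
stmt 4: x := y * y  -- replace 0 occurrence(s) of x with (y * y)
  => ( 9 + y ) <= 10
stmt 3: y := x + 5  -- replace 1 occurrence(s) of y with (x + 5)
  => ( 9 + ( x + 5 ) ) <= 10
stmt 2: y := 3 + z  -- replace 0 occurrence(s) of y with (3 + z)
  => ( 9 + ( x + 5 ) ) <= 10
stmt 1: y := y - y  -- replace 0 occurrence(s) of y with (y - y)
  => ( 9 + ( x + 5 ) ) <= 10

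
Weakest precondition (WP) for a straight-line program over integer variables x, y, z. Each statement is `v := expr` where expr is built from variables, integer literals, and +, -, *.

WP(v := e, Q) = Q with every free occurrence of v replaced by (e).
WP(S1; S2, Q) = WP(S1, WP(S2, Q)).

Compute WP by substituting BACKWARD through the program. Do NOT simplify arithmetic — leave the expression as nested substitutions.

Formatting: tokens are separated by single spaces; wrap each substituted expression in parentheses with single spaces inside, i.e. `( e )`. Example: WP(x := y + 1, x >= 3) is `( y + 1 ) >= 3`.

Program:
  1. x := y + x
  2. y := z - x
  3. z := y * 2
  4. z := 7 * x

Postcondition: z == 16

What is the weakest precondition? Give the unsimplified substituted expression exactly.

post: z == 16
stmt 4: z := 7 * x  -- replace 1 occurrence(s) of z with (7 * x)
  => ( 7 * x ) == 16
stmt 3: z := y * 2  -- replace 0 occurrence(s) of z with (y * 2)
  => ( 7 * x ) == 16
stmt 2: y := z - x  -- replace 0 occurrence(s) of y with (z - x)
  => ( 7 * x ) == 16
stmt 1: x := y + x  -- replace 1 occurrence(s) of x with (y + x)
  => ( 7 * ( y + x ) ) == 16

Answer: ( 7 * ( y + x ) ) == 16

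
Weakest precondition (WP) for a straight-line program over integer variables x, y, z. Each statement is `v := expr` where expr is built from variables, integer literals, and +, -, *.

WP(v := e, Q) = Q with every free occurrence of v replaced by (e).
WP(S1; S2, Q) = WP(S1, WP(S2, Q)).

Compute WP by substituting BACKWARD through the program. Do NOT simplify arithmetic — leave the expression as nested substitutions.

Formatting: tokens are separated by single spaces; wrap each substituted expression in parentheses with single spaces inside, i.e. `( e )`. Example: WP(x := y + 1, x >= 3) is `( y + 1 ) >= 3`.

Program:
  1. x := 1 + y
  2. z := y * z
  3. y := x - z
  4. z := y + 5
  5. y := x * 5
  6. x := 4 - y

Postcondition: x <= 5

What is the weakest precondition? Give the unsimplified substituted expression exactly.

post: x <= 5
stmt 6: x := 4 - y  -- replace 1 occurrence(s) of x with (4 - y)
  => ( 4 - y ) <= 5
stmt 5: y := x * 5  -- replace 1 occurrence(s) of y with (x * 5)
  => ( 4 - ( x * 5 ) ) <= 5
stmt 4: z := y + 5  -- replace 0 occurrence(s) of z with (y + 5)
  => ( 4 - ( x * 5 ) ) <= 5
stmt 3: y := x - z  -- replace 0 occurrence(s) of y with (x - z)
  => ( 4 - ( x * 5 ) ) <= 5
stmt 2: z := y * z  -- replace 0 occurrence(s) of z with (y * z)
  => ( 4 - ( x * 5 ) ) <= 5
stmt 1: x := 1 + y  -- replace 1 occurrence(s) of x with (1 + y)
  => ( 4 - ( ( 1 + y ) * 5 ) ) <= 5

Answer: ( 4 - ( ( 1 + y ) * 5 ) ) <= 5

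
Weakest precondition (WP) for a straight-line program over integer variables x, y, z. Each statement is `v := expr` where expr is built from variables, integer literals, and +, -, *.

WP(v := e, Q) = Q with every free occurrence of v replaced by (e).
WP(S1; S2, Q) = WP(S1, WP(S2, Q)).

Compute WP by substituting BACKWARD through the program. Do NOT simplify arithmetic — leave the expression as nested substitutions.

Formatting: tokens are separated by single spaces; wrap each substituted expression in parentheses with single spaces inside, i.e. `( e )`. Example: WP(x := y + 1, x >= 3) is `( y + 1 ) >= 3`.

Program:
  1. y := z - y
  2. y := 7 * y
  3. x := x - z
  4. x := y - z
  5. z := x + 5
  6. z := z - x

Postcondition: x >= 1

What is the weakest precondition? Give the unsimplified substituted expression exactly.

Answer: ( ( 7 * ( z - y ) ) - z ) >= 1

Derivation:
post: x >= 1
stmt 6: z := z - x  -- replace 0 occurrence(s) of z with (z - x)
  => x >= 1
stmt 5: z := x + 5  -- replace 0 occurrence(s) of z with (x + 5)
  => x >= 1
stmt 4: x := y - z  -- replace 1 occurrence(s) of x with (y - z)
  => ( y - z ) >= 1
stmt 3: x := x - z  -- replace 0 occurrence(s) of x with (x - z)
  => ( y - z ) >= 1
stmt 2: y := 7 * y  -- replace 1 occurrence(s) of y with (7 * y)
  => ( ( 7 * y ) - z ) >= 1
stmt 1: y := z - y  -- replace 1 occurrence(s) of y with (z - y)
  => ( ( 7 * ( z - y ) ) - z ) >= 1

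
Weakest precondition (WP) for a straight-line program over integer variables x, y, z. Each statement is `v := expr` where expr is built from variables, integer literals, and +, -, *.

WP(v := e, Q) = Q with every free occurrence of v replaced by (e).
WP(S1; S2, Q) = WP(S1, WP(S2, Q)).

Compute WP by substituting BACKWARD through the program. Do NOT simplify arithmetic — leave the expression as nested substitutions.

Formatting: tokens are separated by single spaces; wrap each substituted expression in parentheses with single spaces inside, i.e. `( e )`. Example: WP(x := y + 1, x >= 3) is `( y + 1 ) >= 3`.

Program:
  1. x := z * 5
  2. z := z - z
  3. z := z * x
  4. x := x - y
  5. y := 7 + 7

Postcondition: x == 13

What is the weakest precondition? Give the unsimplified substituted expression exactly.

post: x == 13
stmt 5: y := 7 + 7  -- replace 0 occurrence(s) of y with (7 + 7)
  => x == 13
stmt 4: x := x - y  -- replace 1 occurrence(s) of x with (x - y)
  => ( x - y ) == 13
stmt 3: z := z * x  -- replace 0 occurrence(s) of z with (z * x)
  => ( x - y ) == 13
stmt 2: z := z - z  -- replace 0 occurrence(s) of z with (z - z)
  => ( x - y ) == 13
stmt 1: x := z * 5  -- replace 1 occurrence(s) of x with (z * 5)
  => ( ( z * 5 ) - y ) == 13

Answer: ( ( z * 5 ) - y ) == 13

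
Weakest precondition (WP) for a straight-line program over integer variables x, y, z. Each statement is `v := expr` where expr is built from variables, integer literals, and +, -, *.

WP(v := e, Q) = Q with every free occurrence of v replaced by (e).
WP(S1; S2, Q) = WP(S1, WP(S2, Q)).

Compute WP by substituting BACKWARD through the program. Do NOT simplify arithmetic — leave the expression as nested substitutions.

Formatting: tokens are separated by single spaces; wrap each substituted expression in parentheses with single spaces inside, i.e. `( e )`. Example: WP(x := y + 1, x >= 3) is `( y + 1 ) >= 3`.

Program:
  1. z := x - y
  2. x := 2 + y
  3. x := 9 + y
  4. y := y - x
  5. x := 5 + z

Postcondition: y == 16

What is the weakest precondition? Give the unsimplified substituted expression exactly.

post: y == 16
stmt 5: x := 5 + z  -- replace 0 occurrence(s) of x with (5 + z)
  => y == 16
stmt 4: y := y - x  -- replace 1 occurrence(s) of y with (y - x)
  => ( y - x ) == 16
stmt 3: x := 9 + y  -- replace 1 occurrence(s) of x with (9 + y)
  => ( y - ( 9 + y ) ) == 16
stmt 2: x := 2 + y  -- replace 0 occurrence(s) of x with (2 + y)
  => ( y - ( 9 + y ) ) == 16
stmt 1: z := x - y  -- replace 0 occurrence(s) of z with (x - y)
  => ( y - ( 9 + y ) ) == 16

Answer: ( y - ( 9 + y ) ) == 16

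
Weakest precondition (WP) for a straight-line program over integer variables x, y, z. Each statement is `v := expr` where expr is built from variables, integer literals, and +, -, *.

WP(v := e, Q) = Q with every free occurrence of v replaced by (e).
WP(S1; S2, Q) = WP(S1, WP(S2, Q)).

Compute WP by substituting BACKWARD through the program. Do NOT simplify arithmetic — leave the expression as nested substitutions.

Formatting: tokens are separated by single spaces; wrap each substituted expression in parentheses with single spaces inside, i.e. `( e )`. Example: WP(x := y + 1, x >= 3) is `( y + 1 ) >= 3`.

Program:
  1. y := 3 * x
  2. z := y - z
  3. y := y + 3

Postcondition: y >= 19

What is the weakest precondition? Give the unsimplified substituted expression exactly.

post: y >= 19
stmt 3: y := y + 3  -- replace 1 occurrence(s) of y with (y + 3)
  => ( y + 3 ) >= 19
stmt 2: z := y - z  -- replace 0 occurrence(s) of z with (y - z)
  => ( y + 3 ) >= 19
stmt 1: y := 3 * x  -- replace 1 occurrence(s) of y with (3 * x)
  => ( ( 3 * x ) + 3 ) >= 19

Answer: ( ( 3 * x ) + 3 ) >= 19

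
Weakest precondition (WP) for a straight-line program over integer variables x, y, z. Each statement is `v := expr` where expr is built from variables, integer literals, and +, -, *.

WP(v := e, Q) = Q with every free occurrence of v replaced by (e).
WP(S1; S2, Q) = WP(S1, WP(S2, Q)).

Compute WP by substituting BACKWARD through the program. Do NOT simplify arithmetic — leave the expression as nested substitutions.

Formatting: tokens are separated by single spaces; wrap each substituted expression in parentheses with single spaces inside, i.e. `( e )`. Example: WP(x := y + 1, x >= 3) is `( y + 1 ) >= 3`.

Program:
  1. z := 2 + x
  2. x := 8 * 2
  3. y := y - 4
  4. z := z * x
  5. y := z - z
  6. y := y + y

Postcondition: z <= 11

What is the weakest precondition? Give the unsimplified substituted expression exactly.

Answer: ( ( 2 + x ) * ( 8 * 2 ) ) <= 11

Derivation:
post: z <= 11
stmt 6: y := y + y  -- replace 0 occurrence(s) of y with (y + y)
  => z <= 11
stmt 5: y := z - z  -- replace 0 occurrence(s) of y with (z - z)
  => z <= 11
stmt 4: z := z * x  -- replace 1 occurrence(s) of z with (z * x)
  => ( z * x ) <= 11
stmt 3: y := y - 4  -- replace 0 occurrence(s) of y with (y - 4)
  => ( z * x ) <= 11
stmt 2: x := 8 * 2  -- replace 1 occurrence(s) of x with (8 * 2)
  => ( z * ( 8 * 2 ) ) <= 11
stmt 1: z := 2 + x  -- replace 1 occurrence(s) of z with (2 + x)
  => ( ( 2 + x ) * ( 8 * 2 ) ) <= 11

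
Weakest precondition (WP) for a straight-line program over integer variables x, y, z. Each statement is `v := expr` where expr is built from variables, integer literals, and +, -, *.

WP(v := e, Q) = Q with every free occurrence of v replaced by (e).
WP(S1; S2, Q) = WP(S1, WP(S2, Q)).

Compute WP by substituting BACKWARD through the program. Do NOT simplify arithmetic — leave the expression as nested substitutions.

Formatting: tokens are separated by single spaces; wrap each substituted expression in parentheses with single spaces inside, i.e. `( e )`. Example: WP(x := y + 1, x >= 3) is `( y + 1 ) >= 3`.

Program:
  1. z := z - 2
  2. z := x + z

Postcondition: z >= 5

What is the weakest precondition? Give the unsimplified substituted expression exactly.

post: z >= 5
stmt 2: z := x + z  -- replace 1 occurrence(s) of z with (x + z)
  => ( x + z ) >= 5
stmt 1: z := z - 2  -- replace 1 occurrence(s) of z with (z - 2)
  => ( x + ( z - 2 ) ) >= 5

Answer: ( x + ( z - 2 ) ) >= 5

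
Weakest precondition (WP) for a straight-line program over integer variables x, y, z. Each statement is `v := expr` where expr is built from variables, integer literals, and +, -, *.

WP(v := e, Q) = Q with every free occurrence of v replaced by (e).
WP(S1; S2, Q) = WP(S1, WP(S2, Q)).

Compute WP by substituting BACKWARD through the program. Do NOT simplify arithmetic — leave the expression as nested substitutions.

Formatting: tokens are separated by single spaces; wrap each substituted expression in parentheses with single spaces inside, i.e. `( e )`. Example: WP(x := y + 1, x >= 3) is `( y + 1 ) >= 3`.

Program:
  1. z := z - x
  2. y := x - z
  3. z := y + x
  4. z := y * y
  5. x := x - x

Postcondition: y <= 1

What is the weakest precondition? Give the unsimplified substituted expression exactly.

Answer: ( x - ( z - x ) ) <= 1

Derivation:
post: y <= 1
stmt 5: x := x - x  -- replace 0 occurrence(s) of x with (x - x)
  => y <= 1
stmt 4: z := y * y  -- replace 0 occurrence(s) of z with (y * y)
  => y <= 1
stmt 3: z := y + x  -- replace 0 occurrence(s) of z with (y + x)
  => y <= 1
stmt 2: y := x - z  -- replace 1 occurrence(s) of y with (x - z)
  => ( x - z ) <= 1
stmt 1: z := z - x  -- replace 1 occurrence(s) of z with (z - x)
  => ( x - ( z - x ) ) <= 1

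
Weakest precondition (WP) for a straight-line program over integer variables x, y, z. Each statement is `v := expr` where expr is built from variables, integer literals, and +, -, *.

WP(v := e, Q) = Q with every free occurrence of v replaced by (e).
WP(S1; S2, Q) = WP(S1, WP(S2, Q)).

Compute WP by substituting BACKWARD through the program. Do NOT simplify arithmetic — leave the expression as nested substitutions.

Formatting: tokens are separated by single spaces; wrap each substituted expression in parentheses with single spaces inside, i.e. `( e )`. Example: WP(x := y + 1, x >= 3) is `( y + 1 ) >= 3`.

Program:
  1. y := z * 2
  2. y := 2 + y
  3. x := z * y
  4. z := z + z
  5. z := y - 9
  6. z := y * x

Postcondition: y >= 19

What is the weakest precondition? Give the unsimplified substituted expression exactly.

post: y >= 19
stmt 6: z := y * x  -- replace 0 occurrence(s) of z with (y * x)
  => y >= 19
stmt 5: z := y - 9  -- replace 0 occurrence(s) of z with (y - 9)
  => y >= 19
stmt 4: z := z + z  -- replace 0 occurrence(s) of z with (z + z)
  => y >= 19
stmt 3: x := z * y  -- replace 0 occurrence(s) of x with (z * y)
  => y >= 19
stmt 2: y := 2 + y  -- replace 1 occurrence(s) of y with (2 + y)
  => ( 2 + y ) >= 19
stmt 1: y := z * 2  -- replace 1 occurrence(s) of y with (z * 2)
  => ( 2 + ( z * 2 ) ) >= 19

Answer: ( 2 + ( z * 2 ) ) >= 19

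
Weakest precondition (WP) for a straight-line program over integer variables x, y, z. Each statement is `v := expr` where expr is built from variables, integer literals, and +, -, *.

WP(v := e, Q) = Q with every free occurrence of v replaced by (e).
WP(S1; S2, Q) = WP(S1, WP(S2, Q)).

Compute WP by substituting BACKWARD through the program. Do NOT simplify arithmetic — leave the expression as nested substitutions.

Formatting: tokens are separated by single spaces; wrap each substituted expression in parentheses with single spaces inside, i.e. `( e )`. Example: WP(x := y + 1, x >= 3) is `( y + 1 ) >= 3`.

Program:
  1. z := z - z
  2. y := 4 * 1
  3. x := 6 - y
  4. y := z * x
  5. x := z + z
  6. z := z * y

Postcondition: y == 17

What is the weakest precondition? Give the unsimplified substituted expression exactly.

Answer: ( ( z - z ) * ( 6 - ( 4 * 1 ) ) ) == 17

Derivation:
post: y == 17
stmt 6: z := z * y  -- replace 0 occurrence(s) of z with (z * y)
  => y == 17
stmt 5: x := z + z  -- replace 0 occurrence(s) of x with (z + z)
  => y == 17
stmt 4: y := z * x  -- replace 1 occurrence(s) of y with (z * x)
  => ( z * x ) == 17
stmt 3: x := 6 - y  -- replace 1 occurrence(s) of x with (6 - y)
  => ( z * ( 6 - y ) ) == 17
stmt 2: y := 4 * 1  -- replace 1 occurrence(s) of y with (4 * 1)
  => ( z * ( 6 - ( 4 * 1 ) ) ) == 17
stmt 1: z := z - z  -- replace 1 occurrence(s) of z with (z - z)
  => ( ( z - z ) * ( 6 - ( 4 * 1 ) ) ) == 17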